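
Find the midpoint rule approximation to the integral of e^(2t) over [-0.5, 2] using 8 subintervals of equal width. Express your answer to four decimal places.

26.6788

Δt = (2 − (-0.5))/8 = 0.3125.
Midpoints: -0.34375, -0.03125, 0.28125, 0.59375, 0.90625, 1.21875, 1.53125, 1.84375.
f(-0.34375) ≈ 0.5028, f(-0.03125) ≈ 0.9394, f(0.28125) ≈ 1.7551, f(0.59375) ≈ 3.2789, f(0.90625) ≈ 6.1257, f(1.21875) ≈ 11.4444, f(1.53125) ≈ 21.3809, f(1.84375) ≈ 39.9449.
Sum = Δt · [f(-0.34375) + f(-0.03125) + f(0.28125) + ...].
Sum ≈ 26.6788.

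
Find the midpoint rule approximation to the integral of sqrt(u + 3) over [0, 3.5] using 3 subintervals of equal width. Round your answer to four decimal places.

Δu = (3.5 − 0)/3 = 7/6.
Midpoints: 7/12, 1.75, 35/12.
f(7/12) ≈ 1.8930, f(1.75) ≈ 2.1794, f(35/12) ≈ 2.4324.
Sum = Δu · [f(7/12) + f(1.75) + f(35/12)].
Sum ≈ 7.5890.

7.5890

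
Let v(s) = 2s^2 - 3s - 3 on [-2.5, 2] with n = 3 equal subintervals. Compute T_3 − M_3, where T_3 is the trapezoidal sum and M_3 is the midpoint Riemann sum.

T_3 = 9.
M_3 = 3.9375.
T_3 − M_3 = 5.0625.

5.0625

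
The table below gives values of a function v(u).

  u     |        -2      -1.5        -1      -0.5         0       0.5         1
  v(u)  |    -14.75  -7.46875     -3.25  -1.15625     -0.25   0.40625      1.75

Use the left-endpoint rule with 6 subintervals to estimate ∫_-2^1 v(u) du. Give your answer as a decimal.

-13.234375

Δu = 0.5.
Sum = 0.5·[(-14.75) + (-7.46875) + (-3.25) + (-1.15625) + (-0.25) + 0.40625] = -13.234375.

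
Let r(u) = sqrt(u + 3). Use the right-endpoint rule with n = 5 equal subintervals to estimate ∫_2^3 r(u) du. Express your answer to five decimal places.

Δu = (3 − 2)/5 = 0.2.
Right endpoints: 2.2, 2.4, 2.6, 2.8, 3.
r(2.2) ≈ 2.28035, r(2.4) ≈ 2.32379, r(2.6) ≈ 2.36643, r(2.8) ≈ 2.40832, r(3) ≈ 2.44949.
Sum = Δu · [r(2.2) + r(2.4) + r(2.6) + r(2.8) + r(3)].
Sum ≈ 2.36568.

2.36568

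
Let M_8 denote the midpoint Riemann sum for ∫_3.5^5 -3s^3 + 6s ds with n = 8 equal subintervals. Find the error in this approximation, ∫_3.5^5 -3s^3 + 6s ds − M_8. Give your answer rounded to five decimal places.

-0.16809

Exact integral: ∫_3.5^5 f(s) ds = -317.953125.
M_8 ≈ -317.7850342.
Error ≈ -317.953125 − (-317.7850342) ≈ -0.16809.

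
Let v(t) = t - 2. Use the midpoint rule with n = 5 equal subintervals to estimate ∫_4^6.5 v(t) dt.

8.125

Δt = (6.5 − 4)/5 = 0.5.
Midpoints: 4.25, 4.75, 5.25, 5.75, 6.25.
v(4.25) = 2.25, v(4.75) = 2.75, v(5.25) = 3.25, v(5.75) = 3.75, v(6.25) = 4.25.
Sum = Δt · [v(4.25) + v(4.75) + v(5.25) + v(5.75) + v(6.25)].
Sum = 8.125.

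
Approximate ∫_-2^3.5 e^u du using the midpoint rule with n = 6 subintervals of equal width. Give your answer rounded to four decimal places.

Δu = (3.5 − (-2))/6 = 11/12.
Midpoints: -37/24, -0.625, 7/24, 29/24, 2.125, 73/24.
f(-37/24) ≈ 0.2140, f(-0.625) ≈ 0.5353, f(7/24) ≈ 1.3387, f(29/24) ≈ 3.3479, f(2.125) ≈ 8.3729, f(73/24) ≈ 20.9401.
Sum = Δu · [f(-37/24) + f(-0.625) + f(7/24) + ...].
Sum ≈ 31.8531.

31.8531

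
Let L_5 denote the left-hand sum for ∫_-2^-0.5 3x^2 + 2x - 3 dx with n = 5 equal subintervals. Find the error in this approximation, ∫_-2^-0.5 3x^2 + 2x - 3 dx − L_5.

-1.305

Exact integral: ∫_-2^-0.5 f(x) dx = -0.375.
L_5 = 0.93.
Error = -0.375 − 0.93 = -1.305.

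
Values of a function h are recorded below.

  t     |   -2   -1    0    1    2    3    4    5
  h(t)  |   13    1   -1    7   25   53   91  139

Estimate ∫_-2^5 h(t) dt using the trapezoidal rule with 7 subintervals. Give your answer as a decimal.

Δt = 1.
T_7 = (1/2)·[13 + 2·1 + 2·(-1) + 2·7 + 2·25 + 2·53 + 2·91 + 139] = 252.

252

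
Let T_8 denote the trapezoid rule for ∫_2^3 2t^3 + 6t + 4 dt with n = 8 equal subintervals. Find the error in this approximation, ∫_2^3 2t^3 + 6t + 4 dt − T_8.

Exact integral: ∫_2^3 f(t) dt = 51.5.
T_8 = 51.5390625.
Error = 51.5 − 51.5390625 = -0.0390625.

-0.0390625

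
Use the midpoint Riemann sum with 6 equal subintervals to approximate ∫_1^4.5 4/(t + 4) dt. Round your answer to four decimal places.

Δt = (4.5 − 1)/6 = 7/12.
Midpoints: 31/24, 1.875, 59/24, 73/24, 3.625, 101/24.
f(31/24) = 96/127, f(1.875) = 32/47, f(59/24) = 96/155, f(73/24) = 96/169, f(3.625) = 32/61, f(101/24) = 96/197.
Sum = Δt · [f(31/24) + f(1.875) + f(59/24) + ...].
Sum ≈ 2.1210.

2.1210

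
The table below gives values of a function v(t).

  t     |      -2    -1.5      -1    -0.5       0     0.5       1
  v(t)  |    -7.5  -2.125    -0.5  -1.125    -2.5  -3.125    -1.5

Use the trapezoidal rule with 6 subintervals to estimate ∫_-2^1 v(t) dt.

-6.9375

Δt = 0.5.
T_6 = (0.5/2)·[(-7.5) + 2·(-2.125) + 2·(-0.5) + 2·(-1.125) + 2·(-2.5) + 2·(-3.125) + (-1.5)] = -6.9375.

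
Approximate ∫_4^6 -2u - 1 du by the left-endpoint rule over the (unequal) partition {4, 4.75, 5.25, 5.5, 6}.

Subinterval widths: 0.75, 0.5, 0.25, 0.5.
Left endpoints: 4, 4.75, 5.25, 5.5.
f(4) = -9, f(4.75) = -10.5, f(5.25) = -11.5, f(5.5) = -12.
Sum = Σ Δu_i · f(u_i).
Sum = -20.875.

-20.875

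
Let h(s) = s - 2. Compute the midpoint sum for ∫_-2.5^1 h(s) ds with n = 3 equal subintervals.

Δs = (1 − (-2.5))/3 = 7/6.
Midpoints: -23/12, -0.75, 5/12.
h(-23/12) = -47/12, h(-0.75) = -2.75, h(5/12) = -19/12.
Sum = Δs · [h(-23/12) + h(-0.75) + h(5/12)].
Sum = -9.625.

-9.625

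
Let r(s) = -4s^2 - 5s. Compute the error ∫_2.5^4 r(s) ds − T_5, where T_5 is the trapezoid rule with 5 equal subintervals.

Exact integral: ∫_2.5^4 r(s) ds = -88.875.
T_5 = -88.965.
Error = -88.875 − (-88.965) = 0.09.

0.09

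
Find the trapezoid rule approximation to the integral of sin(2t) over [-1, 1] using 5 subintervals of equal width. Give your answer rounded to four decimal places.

Δt = (1 − (-1))/5 = 0.4.
f(-1) ≈ -0.9093, f(-0.6) ≈ -0.9320, f(-0.2) ≈ -0.3894, f(0.2) ≈ 0.3894, f(0.6) ≈ 0.9320, f(1) ≈ 0.9093.
T_5 = (Δt/2)·[f(t_0) + 2f(t_1) + ... + 2f(t_{4}) + f(t_5)].
Sum ≈ 0.0000.

0.0000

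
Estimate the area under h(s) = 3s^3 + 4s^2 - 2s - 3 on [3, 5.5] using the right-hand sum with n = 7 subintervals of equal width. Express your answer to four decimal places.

873.8265

Δs = (5.5 − 3)/7 = 5/14.
Right endpoints: 47/14, 26/7, 57/14, 31/7, 67/14, 36/7, 5.5.
h(47/14) = 408517/2744, h(26/7) = 68079/343, h(57/14) = 706947/2744, h(31/7) = 112214/343, h(67/14) = 1119177/2744, h(36/7) = 171699/343, h(5.5) = 606.125.
Sum = Δs · [h(47/14) + h(26/7) + h(57/14) + ...].
Sum ≈ 873.8265.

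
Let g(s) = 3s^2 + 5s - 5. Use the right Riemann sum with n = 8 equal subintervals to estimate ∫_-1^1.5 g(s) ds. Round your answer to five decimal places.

-2.33887

Δs = (1.5 − (-1))/8 = 0.3125.
Right endpoints: -0.6875, -0.375, -0.0625, 0.25, 0.5625, 0.875, 1.1875, 1.5.
g(-0.6875) = -7.01953125, g(-0.375) = -6.453125, g(-0.0625) = -5.30078125, g(0.25) = -3.5625, g(0.5625) = -1.23828125, g(0.875) = 1.671875, g(1.1875) = 5.16796875, g(1.5) = 9.25.
Sum = Δs · [g(-0.6875) + g(-0.375) + g(-0.0625) + ...].
Sum ≈ -2.33887.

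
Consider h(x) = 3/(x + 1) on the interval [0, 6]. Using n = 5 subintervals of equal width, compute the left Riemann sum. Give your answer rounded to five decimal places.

7.69849

Δx = (6 − 0)/5 = 1.2.
Left endpoints: 0, 1.2, 2.4, 3.6, 4.8.
h(0) = 3, h(1.2) = 15/11, h(2.4) = 15/17, h(3.6) = 15/23, h(4.8) = 15/29.
Sum = Δx · [h(0) + h(1.2) + h(2.4) + h(3.6) + h(4.8)].
Sum ≈ 7.69849.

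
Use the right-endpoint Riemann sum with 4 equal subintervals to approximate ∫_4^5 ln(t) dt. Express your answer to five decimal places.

Δt = (5 − 4)/4 = 0.25.
Right endpoints: 4.25, 4.5, 4.75, 5.
f(4.25) ≈ 1.44692, f(4.5) ≈ 1.50408, f(4.75) ≈ 1.55814, f(5) ≈ 1.60944.
Sum = Δt · [f(4.25) + f(4.5) + f(4.75) + f(5)].
Sum ≈ 1.52964.

1.52964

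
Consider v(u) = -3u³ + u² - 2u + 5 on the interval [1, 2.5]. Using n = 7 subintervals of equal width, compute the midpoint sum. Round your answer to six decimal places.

-21.337213

Δu = (2.5 − 1)/7 = 3/14.
Midpoints: 31/28, 37/28, 43/28, 1.75, 55/28, 61/28, 67/28.
v(31/28) = -1313/21952, v(37/28) = -61883/21952, v(43/28) = -144413/21952, v(1.75) = -11.515625, v(55/28) = -390905/21952, v(61/28) = -562643/21952, v(67/28) = -771893/21952.
Sum = Δu · [v(31/28) + v(37/28) + v(43/28) + ...].
Sum ≈ -21.337213.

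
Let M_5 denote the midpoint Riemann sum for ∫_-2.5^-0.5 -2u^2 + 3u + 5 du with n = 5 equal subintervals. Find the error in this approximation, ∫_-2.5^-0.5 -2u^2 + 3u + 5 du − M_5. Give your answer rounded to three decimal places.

Exact integral: ∫_-2.5^-0.5 f(u) du ≈ -9.33333.
M_5 = -9.28.
Error ≈ -9.33333 − (-9.28) ≈ -0.053.

-0.053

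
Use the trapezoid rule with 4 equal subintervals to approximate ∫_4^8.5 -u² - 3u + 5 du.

Δu = (8.5 − 4)/4 = 1.125.
f(4) = -23, f(5.125) = -36.640625, f(6.25) = -52.8125, f(7.375) = -71.515625, f(8.5) = -92.75.
T_4 = (Δu/2)·[f(u_0) + 2f(u_1) + 2f(u_2) + 2f(u_3) + f(u_4)].
Sum = -246.19921875.

-246.19921875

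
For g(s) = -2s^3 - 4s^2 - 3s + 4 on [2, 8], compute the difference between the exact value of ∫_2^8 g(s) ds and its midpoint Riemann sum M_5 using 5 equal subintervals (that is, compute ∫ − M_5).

-24.48

Exact integral: ∫_2^8 g(s) ds = -2778.
M_5 = -2753.52.
Error = -2778 − (-2753.52) = -24.48.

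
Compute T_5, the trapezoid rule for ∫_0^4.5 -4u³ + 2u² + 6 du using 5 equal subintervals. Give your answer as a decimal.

Δu = (4.5 − 0)/5 = 0.9.
f(0) = 6, f(0.9) = 4.704, f(1.8) = -10.848, f(2.7) = -58.152, f(3.6) = -154.704, f(4.5) = -318.
T_5 = (Δu/2)·[f(u_0) + 2f(u_1) + ... + 2f(u_{4}) + f(u_5)].
Sum = -337.5.

-337.5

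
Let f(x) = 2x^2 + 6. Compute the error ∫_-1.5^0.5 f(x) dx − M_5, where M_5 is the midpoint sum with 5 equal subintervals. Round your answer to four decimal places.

0.0533

Exact integral: ∫_-1.5^0.5 f(x) dx ≈ 14.333333.
M_5 = 14.28.
Error ≈ 14.333333 − 14.28 ≈ 0.0533.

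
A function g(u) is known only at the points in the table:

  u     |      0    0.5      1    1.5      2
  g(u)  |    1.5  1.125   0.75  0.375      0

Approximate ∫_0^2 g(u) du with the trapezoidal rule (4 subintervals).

1.5

Δu = 0.5.
T_4 = (0.5/2)·[1.5 + 2·1.125 + 2·0.75 + 2·0.375 + 0] = 1.5.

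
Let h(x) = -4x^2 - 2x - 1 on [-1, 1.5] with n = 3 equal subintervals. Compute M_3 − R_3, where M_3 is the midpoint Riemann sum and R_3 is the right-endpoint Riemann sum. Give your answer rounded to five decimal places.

5.90278

M_3 ≈ -9.0046296.
R_3 ≈ -14.9074074.
M_3 − R_3 ≈ 5.90278.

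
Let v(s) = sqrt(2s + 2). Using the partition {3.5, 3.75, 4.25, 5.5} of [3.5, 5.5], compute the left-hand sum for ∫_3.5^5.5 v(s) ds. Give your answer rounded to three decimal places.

Subinterval widths: 0.25, 0.5, 1.25.
Left endpoints: 3.5, 3.75, 4.25.
v(3.5) ≈ 3.000, v(3.75) ≈ 3.082, v(4.25) ≈ 3.240.
Sum = Σ Δs_i · v(s_i).
Sum ≈ 6.342.

6.342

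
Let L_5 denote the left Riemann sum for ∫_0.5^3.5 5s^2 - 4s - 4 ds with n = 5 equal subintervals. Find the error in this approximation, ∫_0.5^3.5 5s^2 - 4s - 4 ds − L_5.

13.5

Exact integral: ∫_0.5^3.5 f(s) ds = 35.25.
L_5 = 21.75.
Error = 35.25 − 21.75 = 13.5.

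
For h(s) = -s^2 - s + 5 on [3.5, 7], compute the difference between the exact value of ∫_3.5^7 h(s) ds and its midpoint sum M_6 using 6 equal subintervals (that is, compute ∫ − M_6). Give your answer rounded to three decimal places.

Exact integral: ∫_3.5^7 h(s) ds ≈ -100.91667.
M_6 ≈ -100.81742.
Error ≈ -100.91667 − (-100.81742) ≈ -0.099.

-0.099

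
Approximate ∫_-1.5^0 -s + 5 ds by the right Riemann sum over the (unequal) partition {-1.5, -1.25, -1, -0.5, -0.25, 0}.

Subinterval widths: 0.25, 0.25, 0.5, 0.25, 0.25.
Right endpoints: -1.25, -1, -0.5, -0.25, 0.
f(-1.25) = 6.25, f(-1) = 6, f(-0.5) = 5.5, f(-0.25) = 5.25, f(0) = 5.
Sum = Σ Δs_i · f(s_i).
Sum = 8.375.

8.375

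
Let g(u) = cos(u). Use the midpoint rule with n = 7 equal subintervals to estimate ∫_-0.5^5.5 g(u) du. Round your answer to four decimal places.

-0.2332

Δu = (5.5 − (-0.5))/7 = 6/7.
Midpoints: -1/14, 11/14, 23/14, 2.5, 47/14, 59/14, 71/14.
g(-1/14) ≈ 0.9975, g(11/14) ≈ 0.7069, g(23/14) ≈ -0.0720, g(2.5) ≈ -0.8011, g(47/14) ≈ -0.9769, g(59/14) ≈ -0.4778, g(71/14) ≈ 0.3514.
Sum = Δu · [g(-1/14) + g(11/14) + g(23/14) + ...].
Sum ≈ -0.2332.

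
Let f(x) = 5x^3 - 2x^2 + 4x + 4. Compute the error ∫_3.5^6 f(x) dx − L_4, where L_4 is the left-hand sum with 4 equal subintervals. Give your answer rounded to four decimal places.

247.5179

Exact integral: ∫_3.5^6 f(x) dx ≈ 1374.505208.
L_4 ≈ 1126.987305.
Error ≈ 1374.505208 − 1126.987305 ≈ 247.5179.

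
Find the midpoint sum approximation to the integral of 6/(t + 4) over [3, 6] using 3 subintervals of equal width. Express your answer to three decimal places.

Δt = (6 − 3)/3 = 1.
Midpoints: 3.5, 4.5, 5.5.
f(3.5) = 0.8, f(4.5) = 12/17, f(5.5) = 12/19.
Sum = Δt · [f(3.5) + f(4.5) + f(5.5)].
Sum ≈ 2.137.

2.137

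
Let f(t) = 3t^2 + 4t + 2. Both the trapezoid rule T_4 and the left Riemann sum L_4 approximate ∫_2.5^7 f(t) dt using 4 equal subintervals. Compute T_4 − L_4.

T_4 = 424.72265625.
L_4 = 342.45703125.
T_4 − L_4 = 82.265625.

82.265625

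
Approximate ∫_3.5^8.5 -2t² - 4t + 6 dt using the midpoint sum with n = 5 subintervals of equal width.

-470

Δt = (8.5 − 3.5)/5 = 1.
Midpoints: 4, 5, 6, 7, 8.
f(4) = -42, f(5) = -64, f(6) = -90, f(7) = -120, f(8) = -154.
Sum = Δt · [f(4) + f(5) + f(6) + f(7) + f(8)].
Sum = -470.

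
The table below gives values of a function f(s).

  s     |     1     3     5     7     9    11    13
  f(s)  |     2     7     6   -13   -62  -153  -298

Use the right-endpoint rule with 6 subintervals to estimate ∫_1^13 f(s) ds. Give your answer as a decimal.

Δs = 2.
Sum = 2·[7 + 6 + (-13) + (-62) + (-153) + (-298)] = -1026.

-1026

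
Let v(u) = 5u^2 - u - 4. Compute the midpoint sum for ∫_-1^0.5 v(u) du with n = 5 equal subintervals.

Δu = (0.5 − (-1))/5 = 0.3.
Midpoints: -0.85, -0.55, -0.25, 0.05, 0.35.
v(-0.85) = 0.4625, v(-0.55) = -1.9375, v(-0.25) = -3.4375, v(0.05) = -4.0375, v(0.35) = -3.7375.
Sum = Δu · [v(-0.85) + v(-0.55) + v(-0.25) + v(0.05) + v(0.35)].
Sum = -3.80625.

-3.80625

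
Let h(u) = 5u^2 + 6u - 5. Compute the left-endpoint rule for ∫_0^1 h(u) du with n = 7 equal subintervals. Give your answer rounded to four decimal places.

-1.1020

Δu = (1 − 0)/7 = 1/7.
Left endpoints: 0, 1/7, 2/7, 3/7, 4/7, 5/7, 6/7.
h(0) = -5, h(1/7) = -198/49, h(2/7) = -141/49, h(3/7) = -74/49, h(4/7) = 3/49, h(5/7) = 90/49, h(6/7) = 187/49.
Sum = Δu · [h(0) + h(1/7) + h(2/7) + ...].
Sum ≈ -1.1020.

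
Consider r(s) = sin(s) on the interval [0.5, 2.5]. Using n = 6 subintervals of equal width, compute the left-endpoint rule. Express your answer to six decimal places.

1.643312

Δs = (2.5 − 0.5)/6 = 1/3.
Left endpoints: 0.5, 5/6, 7/6, 1.5, 11/6, 13/6.
r(0.5) ≈ 0.479426, r(5/6) ≈ 0.740177, r(7/6) ≈ 0.919445, r(1.5) ≈ 0.997495, r(11/6) ≈ 0.965735, r(13/6) ≈ 0.827660.
Sum = Δs · [r(0.5) + r(5/6) + r(7/6) + ...].
Sum ≈ 1.643312.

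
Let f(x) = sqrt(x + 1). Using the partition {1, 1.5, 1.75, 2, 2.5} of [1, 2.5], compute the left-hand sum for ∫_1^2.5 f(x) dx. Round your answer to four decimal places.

2.3830

Subinterval widths: 0.5, 0.25, 0.25, 0.5.
Left endpoints: 1, 1.5, 1.75, 2.
f(1) ≈ 1.4142, f(1.5) ≈ 1.5811, f(1.75) ≈ 1.6583, f(2) ≈ 1.7321.
Sum = Σ Δx_i · f(x_i).
Sum ≈ 2.3830.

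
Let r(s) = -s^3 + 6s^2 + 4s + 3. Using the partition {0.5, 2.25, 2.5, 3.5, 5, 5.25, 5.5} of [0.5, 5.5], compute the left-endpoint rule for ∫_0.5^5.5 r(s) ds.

148.3828125

Subinterval widths: 1.75, 0.25, 1, 1.5, 0.25, 0.25.
Left endpoints: 0.5, 2.25, 2.5, 3.5, 5, 5.25.
r(0.5) = 6.375, r(2.25) = 30.984375, r(2.5) = 34.875, r(3.5) = 47.625, r(5) = 48, r(5.25) = 44.671875.
Sum = Σ Δs_i · r(s_i).
Sum = 148.3828125.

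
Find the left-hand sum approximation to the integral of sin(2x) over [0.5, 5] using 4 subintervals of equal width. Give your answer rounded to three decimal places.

Δx = (5 − 0.5)/4 = 1.125.
Left endpoints: 0.5, 1.625, 2.75, 3.875.
f(0.5) ≈ 0.841, f(1.625) ≈ -0.108, f(2.75) ≈ -0.706, f(3.875) ≈ 0.995.
Sum = Δx · [f(0.5) + f(1.625) + f(2.75) + f(3.875)].
Sum ≈ 1.150.

1.150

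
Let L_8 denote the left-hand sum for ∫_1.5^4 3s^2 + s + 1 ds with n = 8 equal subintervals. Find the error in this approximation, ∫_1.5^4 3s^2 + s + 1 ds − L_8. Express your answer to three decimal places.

6.714

Exact integral: ∫_1.5^4 f(s) ds = 70.
L_8 ≈ 63.28613.
Error ≈ 70 − 63.28613 ≈ 6.714.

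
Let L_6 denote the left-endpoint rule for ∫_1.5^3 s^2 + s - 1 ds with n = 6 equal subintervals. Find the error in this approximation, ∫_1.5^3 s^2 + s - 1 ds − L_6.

1.015625

Exact integral: ∫_1.5^3 f(s) ds = 9.75.
L_6 = 8.734375.
Error = 9.75 − 8.734375 = 1.015625.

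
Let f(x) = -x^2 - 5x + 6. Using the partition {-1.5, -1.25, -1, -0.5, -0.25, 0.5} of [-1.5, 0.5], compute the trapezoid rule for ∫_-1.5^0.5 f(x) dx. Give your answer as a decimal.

Subinterval widths: 0.25, 0.25, 0.5, 0.25, 0.75.
f(-1.5) = 11.25, f(-1.25) = 10.6875, f(-1) = 10, f(-0.5) = 8.25, f(-0.25) = 7.1875, f(0.5) = 3.25.
On each subinterval the trapezoid contributes (Δx_i/2)·[f(x_{i-1}) + f(x_i)].
Sum = 15.734375.

15.734375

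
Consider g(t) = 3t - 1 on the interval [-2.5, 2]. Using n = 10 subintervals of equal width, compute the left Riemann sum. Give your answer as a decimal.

Δt = (2 − (-2.5))/10 = 0.45.
Left endpoints: -2.5, -2.05, -1.6, -1.15, -0.7, -0.25, 0.2, 0.65, 1.1, 1.55.
g(-2.5) = -8.5, g(-2.05) = -7.15, g(-1.6) = -5.8, g(-1.15) = -4.45, g(-0.7) = -3.1, g(-0.25) = -1.75, g(0.2) = -0.4, g(0.65) = 0.95, g(1.1) = 2.3, g(1.55) = 3.65.
Sum = Δt · [g(-2.5) + g(-2.05) + g(-1.6) + ...].
Sum = -10.9125.

-10.9125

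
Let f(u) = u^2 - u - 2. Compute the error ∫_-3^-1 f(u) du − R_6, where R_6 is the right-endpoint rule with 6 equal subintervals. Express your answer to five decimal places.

1.62963

Exact integral: ∫_-3^-1 f(u) du ≈ 8.6666667.
R_6 ≈ 7.0370370.
Error ≈ 8.6666667 − 7.0370370 ≈ 1.62963.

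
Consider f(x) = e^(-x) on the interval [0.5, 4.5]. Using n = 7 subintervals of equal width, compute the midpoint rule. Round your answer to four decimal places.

0.5874

Δx = (4.5 − 0.5)/7 = 4/7.
Midpoints: 11/14, 19/14, 27/14, 2.5, 43/14, 51/14, 59/14.
f(11/14) ≈ 0.4558, f(19/14) ≈ 0.2574, f(27/14) ≈ 0.1454, f(2.5) ≈ 0.0821, f(43/14) ≈ 0.0464, f(51/14) ≈ 0.0262, f(59/14) ≈ 0.0148.
Sum = Δx · [f(11/14) + f(19/14) + f(27/14) + ...].
Sum ≈ 0.5874.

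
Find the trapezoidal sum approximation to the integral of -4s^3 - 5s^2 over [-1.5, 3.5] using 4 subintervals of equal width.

Δs = (3.5 − (-1.5))/4 = 1.25.
f(-1.5) = 2.25, f(-0.25) = -0.25, f(1) = -9, f(2.25) = -70.875, f(3.5) = -232.75.
T_4 = (Δs/2)·[f(s_0) + 2f(s_1) + 2f(s_2) + 2f(s_3) + f(s_4)].
Sum = -244.21875.

-244.21875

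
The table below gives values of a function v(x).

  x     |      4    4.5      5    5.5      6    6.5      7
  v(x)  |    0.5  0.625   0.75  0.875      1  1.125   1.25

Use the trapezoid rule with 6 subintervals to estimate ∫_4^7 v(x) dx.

2.625

Δx = 0.5.
T_6 = (0.5/2)·[0.5 + 2·0.625 + 2·0.75 + 2·0.875 + 2·1 + 2·1.125 + 1.25] = 2.625.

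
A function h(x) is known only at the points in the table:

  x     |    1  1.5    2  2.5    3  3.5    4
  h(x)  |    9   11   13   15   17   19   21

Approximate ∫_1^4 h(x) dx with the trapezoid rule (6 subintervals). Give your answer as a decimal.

45

Δx = 0.5.
T_6 = (0.5/2)·[9 + 2·11 + 2·13 + 2·15 + 2·17 + 2·19 + 21] = 45.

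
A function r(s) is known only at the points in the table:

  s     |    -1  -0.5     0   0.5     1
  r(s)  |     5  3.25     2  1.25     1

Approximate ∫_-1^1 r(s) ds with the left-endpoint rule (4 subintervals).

Δs = 0.5.
Sum = 0.5·[5 + 3.25 + 2 + 1.25] = 5.75.

5.75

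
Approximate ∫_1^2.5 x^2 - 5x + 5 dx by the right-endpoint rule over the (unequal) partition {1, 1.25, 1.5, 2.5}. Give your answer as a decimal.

-1.234375

Subinterval widths: 0.25, 0.25, 1.
Right endpoints: 1.25, 1.5, 2.5.
f(1.25) = 0.3125, f(1.5) = -0.25, f(2.5) = -1.25.
Sum = Σ Δx_i · f(x_i).
Sum = -1.234375.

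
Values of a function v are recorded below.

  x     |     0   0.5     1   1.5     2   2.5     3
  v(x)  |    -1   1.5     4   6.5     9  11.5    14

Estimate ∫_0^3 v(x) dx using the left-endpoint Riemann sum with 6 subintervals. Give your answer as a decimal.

Δx = 0.5.
Sum = 0.5·[(-1) + 1.5 + 4 + 6.5 + 9 + 11.5] = 15.75.

15.75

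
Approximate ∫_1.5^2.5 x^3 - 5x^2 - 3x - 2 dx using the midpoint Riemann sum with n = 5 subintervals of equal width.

Δx = (2.5 − 1.5)/5 = 0.2.
Midpoints: 1.6, 1.8, 2, 2.2, 2.4.
f(1.6) = -15.504, f(1.8) = -17.768, f(2) = -20, f(2.2) = -22.152, f(2.4) = -24.176.
Sum = Δx · [f(1.6) + f(1.8) + f(2) + f(2.2) + f(2.4)].
Sum = -19.92.

-19.92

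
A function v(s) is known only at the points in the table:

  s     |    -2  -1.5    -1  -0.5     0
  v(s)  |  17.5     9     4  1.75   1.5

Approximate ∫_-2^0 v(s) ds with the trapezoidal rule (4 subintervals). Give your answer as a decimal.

12.125

Δs = 0.5.
T_4 = (0.5/2)·[17.5 + 2·9 + 2·4 + 2·1.75 + 1.5] = 12.125.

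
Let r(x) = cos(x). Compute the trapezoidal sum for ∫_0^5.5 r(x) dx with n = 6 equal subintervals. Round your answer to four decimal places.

-0.6554

Δx = (5.5 − 0)/6 = 11/12.
r(0) ≈ 1.0000, r(11/12) ≈ 0.6085, r(11/6) ≈ -0.2595, r(2.75) ≈ -0.9243, r(11/3) ≈ -0.8653, r(55/12) ≈ -0.1287, r(5.5) ≈ 0.7087.
T_6 = (Δx/2)·[r(x_0) + 2r(x_1) + ... + 2r(x_{5}) + r(x_6)].
Sum ≈ -0.6554.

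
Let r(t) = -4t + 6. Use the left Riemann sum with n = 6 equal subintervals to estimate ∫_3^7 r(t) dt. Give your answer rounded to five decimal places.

Δt = (7 − 3)/6 = 2/3.
Left endpoints: 3, 11/3, 13/3, 5, 17/3, 19/3.
r(3) = -6, r(11/3) = -26/3, r(13/3) = -34/3, r(5) = -14, r(17/3) = -50/3, r(19/3) = -58/3.
Sum = Δt · [r(3) + r(11/3) + r(13/3) + ...].
Sum ≈ -50.66667.

-50.66667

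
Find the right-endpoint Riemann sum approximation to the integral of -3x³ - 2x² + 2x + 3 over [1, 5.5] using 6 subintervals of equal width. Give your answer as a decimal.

Δx = (5.5 − 1)/6 = 0.75.
Right endpoints: 1.75, 2.5, 3.25, 4, 4.75, 5.5.
f(1.75) = -15.703125, f(2.5) = -51.375, f(3.25) = -114.609375, f(4) = -213, f(4.75) = -354.140625, f(5.5) = -545.625.
Sum = Δx · [f(1.75) + f(2.5) + f(3.25) + ...].
Sum = -970.83984375.

-970.83984375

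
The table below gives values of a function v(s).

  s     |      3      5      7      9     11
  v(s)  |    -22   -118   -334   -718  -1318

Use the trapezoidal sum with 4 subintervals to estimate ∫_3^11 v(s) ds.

-3680

Δs = 2.
T_4 = (2/2)·[(-22) + 2·(-118) + 2·(-334) + 2·(-718) + (-1318)] = -3680.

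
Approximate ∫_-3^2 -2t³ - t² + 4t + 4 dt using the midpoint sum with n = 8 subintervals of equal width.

30.5078125

Δt = (2 − (-3))/8 = 0.625.
Midpoints: -2.6875, -2.0625, -1.4375, -0.8125, -0.1875, 0.4375, 1.0625, 1.6875.
f(-2.6875) = 50891/2048, f(-2.0625) = 18521/2048, f(-1.4375) = 4351/2048, f(-0.8125) = 2381/2048, f(-0.1875) = 6611/2048, f(0.4375) = 11041/2048, f(1.0625) = 9671/2048, f(1.6875) = -3499/2048.
Sum = Δt · [f(-2.6875) + f(-2.0625) + f(-1.4375) + ...].
Sum = 30.5078125.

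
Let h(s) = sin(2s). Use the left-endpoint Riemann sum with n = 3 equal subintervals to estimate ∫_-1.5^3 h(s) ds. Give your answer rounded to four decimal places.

0.0000

Δs = (3 − (-1.5))/3 = 1.5.
Left endpoints: -1.5, 0, 1.5.
h(-1.5) ≈ -0.1411, h(0) ≈ 0.0000, h(1.5) ≈ 0.1411.
Sum = Δs · [h(-1.5) + h(0) + h(1.5)].
Sum ≈ 0.0000.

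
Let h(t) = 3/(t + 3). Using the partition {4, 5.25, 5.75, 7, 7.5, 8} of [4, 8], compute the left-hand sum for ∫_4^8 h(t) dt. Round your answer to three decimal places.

1.439

Subinterval widths: 1.25, 0.5, 1.25, 0.5, 0.5.
Left endpoints: 4, 5.25, 5.75, 7, 7.5.
h(4) = 3/7, h(5.25) = 4/11, h(5.75) = 12/35, h(7) = 0.3, h(7.5) = 2/7.
Sum = Σ Δt_i · h(t_i).
Sum ≈ 1.439.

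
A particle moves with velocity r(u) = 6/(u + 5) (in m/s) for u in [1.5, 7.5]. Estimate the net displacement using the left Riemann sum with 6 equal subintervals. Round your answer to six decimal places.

Δu = (7.5 − 1.5)/6 = 1.
Left endpoints: 1.5, 2.5, 3.5, 4.5, 5.5, 6.5.
r(1.5) = 12/13, r(2.5) = 0.8, r(3.5) = 12/17, r(4.5) = 12/19, r(5.5) = 4/7, r(6.5) = 12/23.
Sum = Δu · [r(1.5) + r(2.5) + r(3.5) + ...].
Sum ≈ 4.153706.

4.153706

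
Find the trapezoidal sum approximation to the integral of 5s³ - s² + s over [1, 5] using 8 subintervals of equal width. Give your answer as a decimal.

Δs = (5 − 1)/8 = 0.5.
f(1) = 5, f(1.5) = 16.125, f(2) = 38, f(2.5) = 74.375, f(3) = 129, f(3.5) = 205.625, f(4) = 308, f(4.5) = 439.875, f(5) = 605.
T_8 = (Δs/2)·[f(s_0) + 2f(s_1) + ... + 2f(s_{7}) + f(s_8)].
Sum = 758.

758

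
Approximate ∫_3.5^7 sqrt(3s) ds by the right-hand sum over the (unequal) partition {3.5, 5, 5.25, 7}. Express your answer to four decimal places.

Subinterval widths: 1.5, 0.25, 1.75.
Right endpoints: 5, 5.25, 7.
f(5) ≈ 3.8730, f(5.25) ≈ 3.9686, f(7) ≈ 4.5826.
Sum = Σ Δs_i · f(s_i).
Sum ≈ 14.8211.

14.8211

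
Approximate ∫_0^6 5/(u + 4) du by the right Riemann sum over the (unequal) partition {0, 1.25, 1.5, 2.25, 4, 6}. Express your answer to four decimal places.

Subinterval widths: 1.25, 0.25, 0.75, 1.75, 2.
Right endpoints: 1.25, 1.5, 2.25, 4, 6.
f(1.25) = 20/21, f(1.5) = 10/11, f(2.25) = 0.8, f(4) = 0.625, f(6) = 0.5.
Sum = Σ Δu_i · f(u_i).
Sum ≈ 4.1115.

4.1115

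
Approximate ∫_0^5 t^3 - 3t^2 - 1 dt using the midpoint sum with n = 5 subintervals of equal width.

Δt = (5 − 0)/5 = 1.
Midpoints: 0.5, 1.5, 2.5, 3.5, 4.5.
f(0.5) = -1.625, f(1.5) = -4.375, f(2.5) = -4.125, f(3.5) = 5.125, f(4.5) = 29.375.
Sum = Δt · [f(0.5) + f(1.5) + f(2.5) + f(3.5) + f(4.5)].
Sum = 24.375.

24.375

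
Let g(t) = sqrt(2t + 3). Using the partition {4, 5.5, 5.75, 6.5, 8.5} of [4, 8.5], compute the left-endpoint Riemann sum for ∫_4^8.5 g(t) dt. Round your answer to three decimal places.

Subinterval widths: 1.5, 0.25, 0.75, 2.
Left endpoints: 4, 5.5, 5.75, 6.5.
g(4) ≈ 3.317, g(5.5) ≈ 3.742, g(5.75) ≈ 3.808, g(6.5) ≈ 4.000.
Sum = Σ Δt_i · g(t_i).
Sum ≈ 16.766.

16.766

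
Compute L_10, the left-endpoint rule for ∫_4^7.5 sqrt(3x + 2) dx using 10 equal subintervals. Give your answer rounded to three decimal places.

15.095

Δx = (7.5 − 4)/10 = 0.35.
Left endpoints: 4, 4.35, 4.7, 5.05, 5.4, 5.75, 6.1, 6.45, 6.8, 7.15.
f(4) ≈ 3.742, f(4.35) ≈ 3.879, f(4.7) ≈ 4.012, f(5.05) ≈ 4.141, f(5.4) ≈ 4.266, f(5.75) ≈ 4.387, f(6.1) ≈ 4.506, f(6.45) ≈ 4.621, f(6.8) ≈ 4.733, f(7.15) ≈ 4.843.
Sum = Δx · [f(4) + f(4.35) + f(4.7) + ...].
Sum ≈ 15.095.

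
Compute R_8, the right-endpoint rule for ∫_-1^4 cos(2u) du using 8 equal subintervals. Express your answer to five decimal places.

0.90695

Δu = (4 − (-1))/8 = 0.625.
Right endpoints: -0.375, 0.25, 0.875, 1.5, 2.125, 2.75, 3.375, 4.
f(-0.375) ≈ 0.73169, f(0.25) ≈ 0.87758, f(0.875) ≈ -0.17825, f(1.5) ≈ -0.98999, f(2.125) ≈ -0.44609, f(2.75) ≈ 0.70867, f(3.375) ≈ 0.89301, f(4) ≈ -0.14550.
Sum = Δu · [f(-0.375) + f(0.25) + f(0.875) + ...].
Sum ≈ 0.90695.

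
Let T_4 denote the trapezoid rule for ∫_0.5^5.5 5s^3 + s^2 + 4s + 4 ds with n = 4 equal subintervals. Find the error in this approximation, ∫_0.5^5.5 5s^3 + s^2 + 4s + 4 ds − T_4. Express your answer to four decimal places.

-59.8958

Exact integral: ∫_0.5^5.5 f(s) ds ≈ 1279.166667.
T_4 = 1339.0625.
Error ≈ 1279.166667 − 1339.0625 ≈ -59.8958.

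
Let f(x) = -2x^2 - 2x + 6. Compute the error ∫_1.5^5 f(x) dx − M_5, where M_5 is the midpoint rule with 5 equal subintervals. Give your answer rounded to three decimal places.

-0.286

Exact integral: ∫_1.5^5 f(x) dx ≈ -82.83333.
M_5 = -82.5475.
Error ≈ -82.83333 − (-82.5475) ≈ -0.286.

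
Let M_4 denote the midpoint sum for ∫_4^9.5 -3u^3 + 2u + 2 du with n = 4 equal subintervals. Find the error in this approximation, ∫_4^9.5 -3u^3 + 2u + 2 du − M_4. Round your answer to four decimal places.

Exact integral: ∫_4^9.5 f(u) du = -5831.546875.
M_4 ≈ -5778.904785.
Error ≈ -5831.546875 − (-5778.904785) ≈ -52.6421.

-52.6421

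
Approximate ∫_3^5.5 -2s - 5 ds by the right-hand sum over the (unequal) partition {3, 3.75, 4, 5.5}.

-36.625

Subinterval widths: 0.75, 0.25, 1.5.
Right endpoints: 3.75, 4, 5.5.
f(3.75) = -12.5, f(4) = -13, f(5.5) = -16.
Sum = Σ Δs_i · f(s_i).
Sum = -36.625.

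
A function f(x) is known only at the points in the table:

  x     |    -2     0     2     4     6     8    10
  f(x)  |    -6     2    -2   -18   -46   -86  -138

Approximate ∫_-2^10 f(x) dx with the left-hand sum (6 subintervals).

-312

Δx = 2.
Sum = 2·[(-6) + 2 + (-2) + (-18) + (-46) + (-86)] = -312.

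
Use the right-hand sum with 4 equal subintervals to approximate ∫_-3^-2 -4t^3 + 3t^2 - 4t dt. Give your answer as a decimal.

Δt = (-2 − (-3))/4 = 0.25.
Right endpoints: -2.75, -2.5, -2.25, -2.
f(-2.75) = 116.875, f(-2.5) = 91.25, f(-2.25) = 69.75, f(-2) = 52.
Sum = Δt · [f(-2.75) + f(-2.5) + f(-2.25) + f(-2)].
Sum = 82.46875.

82.46875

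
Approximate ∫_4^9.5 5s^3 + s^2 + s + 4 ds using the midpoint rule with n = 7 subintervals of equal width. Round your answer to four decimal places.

Δs = (9.5 − 4)/7 = 11/14.
Midpoints: 123/28, 145/28, 167/28, 6.75, 211/28, 233/28, 255/28.
f(123/28) = 9912187/21952, f(145/28) = 16033313/21952, f(167/28) = 24286943/21952, f(6.75) = 1594.046875, f(211/28) = 48469475/21952, f(233/28) = 65037257/21952, f(255/28) = 85015303/21952.
Sum = Δs · [f(123/28) + f(145/28) + f(167/28) + ...].
Sum ≈ 10155.9798.

10155.9798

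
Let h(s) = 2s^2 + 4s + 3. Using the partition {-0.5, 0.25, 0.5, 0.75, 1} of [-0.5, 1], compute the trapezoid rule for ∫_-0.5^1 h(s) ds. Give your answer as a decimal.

Subinterval widths: 0.75, 0.25, 0.25, 0.25.
h(-0.5) = 1.5, h(0.25) = 4.125, h(0.5) = 5.5, h(0.75) = 7.125, h(1) = 9.
On each subinterval the trapezoid contributes (Δs_i/2)·[h(s_{i-1}) + h(s_i)].
Sum = 6.90625.

6.90625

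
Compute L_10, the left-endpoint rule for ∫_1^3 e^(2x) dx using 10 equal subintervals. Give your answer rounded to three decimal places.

161.049

Δx = (3 − 1)/10 = 0.2.
Left endpoints: 1, 1.2, 1.4, 1.6, 1.8, 2, 2.2, 2.4, 2.6, 2.8.
f(1) ≈ 7.389, f(1.2) ≈ 11.023, f(1.4) ≈ 16.445, f(1.6) ≈ 24.533, f(1.8) ≈ 36.598, f(2) ≈ 54.598, f(2.2) ≈ 81.451, f(2.4) ≈ 121.510, f(2.6) ≈ 181.272, f(2.8) ≈ 270.426.
Sum = Δx · [f(1) + f(1.2) + f(1.4) + ...].
Sum ≈ 161.049.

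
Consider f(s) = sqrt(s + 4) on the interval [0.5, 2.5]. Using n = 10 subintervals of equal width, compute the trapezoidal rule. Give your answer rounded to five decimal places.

4.68378

Δs = (2.5 − 0.5)/10 = 0.2.
f(0.5) ≈ 2.12132, f(0.7) ≈ 2.16795, f(0.9) ≈ 2.21359, f(1.1) ≈ 2.25832, f(1.3) ≈ 2.30217, f(1.5) ≈ 2.34521, f(1.7) ≈ 2.38747, f(1.9) ≈ 2.42899, f(2.1) ≈ 2.46982, f(2.3) ≈ 2.50998, f(2.5) ≈ 2.54951.
T_10 = (Δs/2)·[f(s_0) + 2f(s_1) + ... + 2f(s_{9}) + f(s_10)].
Sum ≈ 4.68378.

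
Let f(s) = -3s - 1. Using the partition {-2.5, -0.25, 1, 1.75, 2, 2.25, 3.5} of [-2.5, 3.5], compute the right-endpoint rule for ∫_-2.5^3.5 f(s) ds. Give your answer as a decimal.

Subinterval widths: 2.25, 1.25, 0.75, 0.25, 0.25, 1.25.
Right endpoints: -0.25, 1, 1.75, 2, 2.25, 3.5.
f(-0.25) = -0.25, f(1) = -4, f(1.75) = -6.25, f(2) = -7, f(2.25) = -7.75, f(3.5) = -11.5.
Sum = Σ Δs_i · f(s_i).
Sum = -28.3125.

-28.3125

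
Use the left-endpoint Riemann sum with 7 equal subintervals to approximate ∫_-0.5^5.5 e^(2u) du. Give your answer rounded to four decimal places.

Δu = (5.5 − (-0.5))/7 = 6/7.
Left endpoints: -0.5, 5/14, 17/14, 29/14, 41/14, 53/14, 65/14.
f(-0.5) ≈ 0.3679, f(5/14) ≈ 2.0427, f(17/14) ≈ 11.3427, f(29/14) ≈ 62.9825, f(41/14) ≈ 349.7235, f(53/14) ≈ 1941.9125, f(65/14) ≈ 10782.8726.
Sum = Δu · [f(-0.5) + f(5/14) + f(17/14) + ...].
Sum ≈ 11272.4952.

11272.4952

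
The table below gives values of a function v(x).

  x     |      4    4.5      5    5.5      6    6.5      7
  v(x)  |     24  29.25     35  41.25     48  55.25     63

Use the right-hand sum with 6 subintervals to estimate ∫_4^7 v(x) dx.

Δx = 0.5.
Sum = 0.5·[29.25 + 35 + 41.25 + 48 + 55.25 + 63] = 135.875.

135.875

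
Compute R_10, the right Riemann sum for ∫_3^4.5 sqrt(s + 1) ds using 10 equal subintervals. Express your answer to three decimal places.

3.292

Δs = (4.5 − 3)/10 = 0.15.
Right endpoints: 3.15, 3.3, 3.45, 3.6, 3.75, 3.9, 4.05, 4.2, 4.35, 4.5.
f(3.15) ≈ 2.037, f(3.3) ≈ 2.074, f(3.45) ≈ 2.110, f(3.6) ≈ 2.145, f(3.75) ≈ 2.179, f(3.9) ≈ 2.214, f(4.05) ≈ 2.247, f(4.2) ≈ 2.280, f(4.35) ≈ 2.313, f(4.5) ≈ 2.345.
Sum = Δs · [f(3.15) + f(3.3) + f(3.45) + ...].
Sum ≈ 3.292.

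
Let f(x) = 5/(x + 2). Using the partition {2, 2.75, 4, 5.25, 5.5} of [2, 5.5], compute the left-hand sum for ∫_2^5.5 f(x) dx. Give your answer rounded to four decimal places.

Subinterval widths: 0.75, 1.25, 1.25, 0.25.
Left endpoints: 2, 2.75, 4, 5.25.
f(2) = 1.25, f(2.75) = 20/19, f(4) = 5/6, f(5.25) = 20/29.
Sum = Σ Δx_i · f(x_i).
Sum ≈ 3.4674.

3.4674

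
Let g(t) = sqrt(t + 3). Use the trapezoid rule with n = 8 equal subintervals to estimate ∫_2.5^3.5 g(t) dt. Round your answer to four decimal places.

Δt = (3.5 − 2.5)/8 = 0.125.
g(2.5) ≈ 2.3452, g(2.625) ≈ 2.3717, g(2.75) ≈ 2.3979, g(2.875) ≈ 2.4238, g(3) ≈ 2.4495, g(3.125) ≈ 2.4749, g(3.25) ≈ 2.5000, g(3.375) ≈ 2.5249, g(3.5) ≈ 2.5495.
T_8 = (Δt/2)·[g(t_0) + 2g(t_1) + ... + 2g(t_{7}) + g(t_8)].
Sum ≈ 2.4488.

2.4488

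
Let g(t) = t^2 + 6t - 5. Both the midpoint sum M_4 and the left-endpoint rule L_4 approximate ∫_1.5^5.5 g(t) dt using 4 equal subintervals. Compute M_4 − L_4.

25

M_4 = 118.
L_4 = 93.
M_4 − L_4 = 25.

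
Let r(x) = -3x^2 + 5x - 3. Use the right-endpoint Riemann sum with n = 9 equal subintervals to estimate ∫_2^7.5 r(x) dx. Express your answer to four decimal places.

-340.2701

Δx = (7.5 − 2)/9 = 11/18.
Right endpoints: 47/18, 29/9, 23/6, 40/9, 91/18, 17/3, 113/18, 62/9, 7.5.
r(47/18) = -1123/108, r(29/9) = -487/27, r(23/6) = -335/12, r(40/9) = -1081/27, r(91/18) = -5875/108, r(17/3) = -71, r(113/18) = -9703/108, r(62/9) = -2995/27, r(7.5) = -134.25.
Sum = Δx · [r(47/18) + r(29/9) + r(23/6) + ...].
Sum ≈ -340.2701.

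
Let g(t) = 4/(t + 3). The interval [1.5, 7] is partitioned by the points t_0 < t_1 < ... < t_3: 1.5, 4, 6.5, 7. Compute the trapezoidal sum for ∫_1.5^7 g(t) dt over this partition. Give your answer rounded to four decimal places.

3.2713

Subinterval widths: 2.5, 2.5, 0.5.
g(1.5) = 8/9, g(4) = 4/7, g(6.5) = 8/19, g(7) = 0.4.
On each subinterval the trapezoid contributes (Δt_i/2)·[g(t_{i-1}) + g(t_i)].
Sum ≈ 3.2713.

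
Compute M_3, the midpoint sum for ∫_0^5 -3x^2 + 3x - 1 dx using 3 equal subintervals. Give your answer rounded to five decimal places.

Δx = (5 − 0)/3 = 5/3.
Midpoints: 5/6, 2.5, 25/6.
f(5/6) = -7/12, f(2.5) = -12.25, f(25/6) = -487/12.
Sum = Δx · [f(5/6) + f(2.5) + f(25/6)].
Sum ≈ -89.02778.

-89.02778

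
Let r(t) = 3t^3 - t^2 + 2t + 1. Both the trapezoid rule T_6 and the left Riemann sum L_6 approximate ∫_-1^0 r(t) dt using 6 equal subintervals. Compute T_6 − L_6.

0.5

T_6 ≈ -1.10880.
L_6 ≈ -1.60880.
T_6 − L_6 = 0.5.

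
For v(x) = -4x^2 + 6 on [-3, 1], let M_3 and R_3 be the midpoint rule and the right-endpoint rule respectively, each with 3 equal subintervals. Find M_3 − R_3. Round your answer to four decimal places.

-14.2222

M_3 ≈ -10.962963.
R_3 ≈ 3.259259.
M_3 − R_3 ≈ -14.2222.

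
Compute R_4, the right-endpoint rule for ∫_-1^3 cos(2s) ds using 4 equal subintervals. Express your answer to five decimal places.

0.89038

Δs = (3 − (-1))/4 = 1.
Right endpoints: 0, 1, 2, 3.
f(0) ≈ 1.00000, f(1) ≈ -0.41615, f(2) ≈ -0.65364, f(3) ≈ 0.96017.
Sum = Δs · [f(0) + f(1) + f(2) + f(3)].
Sum ≈ 0.89038.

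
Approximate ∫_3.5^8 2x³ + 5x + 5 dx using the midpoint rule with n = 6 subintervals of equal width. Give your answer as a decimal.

Δx = (8 − 3.5)/6 = 0.75.
Midpoints: 3.875, 4.625, 5.375, 6.125, 6.875, 7.625.
f(3.875) = 140.74609375, f(4.625) = 225.98828125, f(5.375) = 342.44921875, f(6.125) = 495.19140625, f(6.875) = 689.27734375, f(7.625) = 929.76953125.
Sum = Δx · [f(3.875) + f(4.625) + f(5.375) + ...].
Sum = 2117.56640625.

2117.56640625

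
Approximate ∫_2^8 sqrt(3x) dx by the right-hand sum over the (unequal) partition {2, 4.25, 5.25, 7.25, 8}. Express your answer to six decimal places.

Subinterval widths: 2.25, 1, 2, 0.75.
Right endpoints: 4.25, 5.25, 7.25, 8.
f(4.25) ≈ 3.570714, f(5.25) ≈ 3.968627, f(7.25) ≈ 4.663690, f(8) ≈ 4.898979.
Sum = Σ Δx_i · f(x_i).
Sum ≈ 25.004348.

25.004348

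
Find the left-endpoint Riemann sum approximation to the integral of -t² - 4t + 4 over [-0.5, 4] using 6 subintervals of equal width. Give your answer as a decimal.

Δt = (4 − (-0.5))/6 = 0.75.
Left endpoints: -0.5, 0.25, 1, 1.75, 2.5, 3.25.
f(-0.5) = 5.75, f(0.25) = 2.9375, f(1) = -1, f(1.75) = -6.0625, f(2.5) = -12.25, f(3.25) = -19.5625.
Sum = Δt · [f(-0.5) + f(0.25) + f(1) + ...].
Sum = -22.640625.

-22.640625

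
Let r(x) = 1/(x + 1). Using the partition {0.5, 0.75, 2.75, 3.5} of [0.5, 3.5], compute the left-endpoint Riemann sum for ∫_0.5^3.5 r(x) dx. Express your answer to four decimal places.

Subinterval widths: 0.25, 2, 0.75.
Left endpoints: 0.5, 0.75, 2.75.
r(0.5) = 2/3, r(0.75) = 4/7, r(2.75) = 4/15.
Sum = Σ Δx_i · r(x_i).
Sum ≈ 1.5095.

1.5095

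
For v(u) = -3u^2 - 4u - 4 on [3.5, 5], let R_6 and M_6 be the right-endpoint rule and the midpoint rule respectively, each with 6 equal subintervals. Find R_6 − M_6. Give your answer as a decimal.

R_6 = -119.203125.
M_6 = -113.6015625.
R_6 − M_6 = -5.6015625.

-5.6015625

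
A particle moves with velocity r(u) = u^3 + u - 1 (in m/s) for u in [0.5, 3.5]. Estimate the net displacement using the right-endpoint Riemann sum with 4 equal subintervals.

Δu = (3.5 − 0.5)/4 = 0.75.
Right endpoints: 1.25, 2, 2.75, 3.5.
r(1.25) = 2.203125, r(2) = 9, r(2.75) = 22.546875, r(3.5) = 45.375.
Sum = Δu · [r(1.25) + r(2) + r(2.75) + r(3.5)].
Sum = 59.34375.

59.34375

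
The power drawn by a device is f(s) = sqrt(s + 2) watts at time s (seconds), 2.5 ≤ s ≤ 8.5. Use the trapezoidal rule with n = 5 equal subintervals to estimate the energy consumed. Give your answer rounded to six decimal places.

16.308885

Δs = (8.5 − 2.5)/5 = 1.2.
f(2.5) ≈ 2.121320, f(3.7) ≈ 2.387467, f(4.9) ≈ 2.626785, f(6.1) ≈ 2.846050, f(7.3) ≈ 3.049590, f(8.5) ≈ 3.240370.
T_5 = (Δs/2)·[f(s_0) + 2f(s_1) + ... + 2f(s_{4}) + f(s_5)].
Sum ≈ 16.308885.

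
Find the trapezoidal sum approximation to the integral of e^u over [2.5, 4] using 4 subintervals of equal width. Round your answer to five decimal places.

Δu = (4 − 2.5)/4 = 0.375.
f(2.5) ≈ 12.18249, f(2.875) ≈ 17.72542, f(3.25) ≈ 25.79034, f(3.625) ≈ 37.52472, f(4) ≈ 54.59815.
T_4 = (Δu/2)·[f(u_0) + 2f(u_1) + 2f(u_2) + 2f(u_3) + f(u_4)].
Sum ≈ 42.91155.

42.91155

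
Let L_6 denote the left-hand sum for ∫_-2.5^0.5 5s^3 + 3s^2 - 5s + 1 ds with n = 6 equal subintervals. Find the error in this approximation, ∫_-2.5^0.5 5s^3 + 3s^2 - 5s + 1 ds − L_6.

12.9375

Exact integral: ∫_-2.5^0.5 f(s) ds = -15.
L_6 = -27.9375.
Error = -15 − (-27.9375) = 12.9375.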